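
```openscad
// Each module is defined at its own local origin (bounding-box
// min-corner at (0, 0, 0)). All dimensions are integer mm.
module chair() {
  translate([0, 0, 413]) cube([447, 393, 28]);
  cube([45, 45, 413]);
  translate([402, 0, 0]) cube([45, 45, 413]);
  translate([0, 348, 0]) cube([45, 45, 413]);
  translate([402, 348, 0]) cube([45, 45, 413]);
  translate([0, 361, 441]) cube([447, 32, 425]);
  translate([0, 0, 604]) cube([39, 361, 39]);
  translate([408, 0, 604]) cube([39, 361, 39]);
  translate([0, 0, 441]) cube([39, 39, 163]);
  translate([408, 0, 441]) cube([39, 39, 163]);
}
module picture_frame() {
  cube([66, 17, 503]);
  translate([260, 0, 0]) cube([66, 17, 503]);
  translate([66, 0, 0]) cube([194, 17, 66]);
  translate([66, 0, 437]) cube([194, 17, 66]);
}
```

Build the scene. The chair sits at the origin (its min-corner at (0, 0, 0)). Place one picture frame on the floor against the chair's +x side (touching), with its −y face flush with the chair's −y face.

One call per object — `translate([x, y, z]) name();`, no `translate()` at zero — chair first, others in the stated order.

chair();
translate([447, 0, 0]) picture_frame();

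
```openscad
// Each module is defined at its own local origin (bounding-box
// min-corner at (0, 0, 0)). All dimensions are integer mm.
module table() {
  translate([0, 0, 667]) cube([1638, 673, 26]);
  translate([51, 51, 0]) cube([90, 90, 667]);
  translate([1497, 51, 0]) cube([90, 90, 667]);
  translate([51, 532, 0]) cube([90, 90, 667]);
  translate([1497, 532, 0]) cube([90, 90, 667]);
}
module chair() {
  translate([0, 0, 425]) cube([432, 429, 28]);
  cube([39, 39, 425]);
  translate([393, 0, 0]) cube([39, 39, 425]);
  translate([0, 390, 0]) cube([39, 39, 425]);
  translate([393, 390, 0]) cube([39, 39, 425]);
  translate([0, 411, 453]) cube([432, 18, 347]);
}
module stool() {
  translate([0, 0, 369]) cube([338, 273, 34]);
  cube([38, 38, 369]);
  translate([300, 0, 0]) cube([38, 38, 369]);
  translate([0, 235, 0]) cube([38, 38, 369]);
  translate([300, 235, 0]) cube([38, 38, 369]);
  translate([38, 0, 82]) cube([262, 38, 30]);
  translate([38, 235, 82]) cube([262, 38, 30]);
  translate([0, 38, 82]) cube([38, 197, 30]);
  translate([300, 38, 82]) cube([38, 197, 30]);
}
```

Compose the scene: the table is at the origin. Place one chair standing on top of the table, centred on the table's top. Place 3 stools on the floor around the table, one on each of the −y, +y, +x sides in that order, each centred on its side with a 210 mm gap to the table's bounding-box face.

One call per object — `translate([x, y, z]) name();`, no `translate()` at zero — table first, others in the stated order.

table();
translate([603, 122, 693]) chair();
translate([650, -483, 0]) stool();
translate([650, 883, 0]) stool();
translate([1848, 200, 0]) stool();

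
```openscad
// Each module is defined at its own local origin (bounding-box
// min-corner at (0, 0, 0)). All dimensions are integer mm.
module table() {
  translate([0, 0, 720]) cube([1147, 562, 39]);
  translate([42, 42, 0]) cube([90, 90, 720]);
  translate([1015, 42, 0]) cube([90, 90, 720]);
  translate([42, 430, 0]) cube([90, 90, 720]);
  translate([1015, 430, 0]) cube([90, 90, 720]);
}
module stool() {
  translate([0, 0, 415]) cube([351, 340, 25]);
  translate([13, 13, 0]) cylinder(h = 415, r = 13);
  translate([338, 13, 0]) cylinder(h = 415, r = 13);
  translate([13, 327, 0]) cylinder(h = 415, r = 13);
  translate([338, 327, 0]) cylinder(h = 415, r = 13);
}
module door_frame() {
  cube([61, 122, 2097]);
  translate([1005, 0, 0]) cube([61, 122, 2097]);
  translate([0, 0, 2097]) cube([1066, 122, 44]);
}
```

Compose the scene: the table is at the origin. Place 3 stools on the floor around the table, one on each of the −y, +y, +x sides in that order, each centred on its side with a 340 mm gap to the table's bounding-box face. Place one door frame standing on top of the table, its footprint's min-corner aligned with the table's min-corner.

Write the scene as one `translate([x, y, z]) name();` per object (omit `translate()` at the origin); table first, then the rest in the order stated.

table();
translate([398, -680, 0]) stool();
translate([398, 902, 0]) stool();
translate([1487, 111, 0]) stool();
translate([0, 0, 759]) door_frame();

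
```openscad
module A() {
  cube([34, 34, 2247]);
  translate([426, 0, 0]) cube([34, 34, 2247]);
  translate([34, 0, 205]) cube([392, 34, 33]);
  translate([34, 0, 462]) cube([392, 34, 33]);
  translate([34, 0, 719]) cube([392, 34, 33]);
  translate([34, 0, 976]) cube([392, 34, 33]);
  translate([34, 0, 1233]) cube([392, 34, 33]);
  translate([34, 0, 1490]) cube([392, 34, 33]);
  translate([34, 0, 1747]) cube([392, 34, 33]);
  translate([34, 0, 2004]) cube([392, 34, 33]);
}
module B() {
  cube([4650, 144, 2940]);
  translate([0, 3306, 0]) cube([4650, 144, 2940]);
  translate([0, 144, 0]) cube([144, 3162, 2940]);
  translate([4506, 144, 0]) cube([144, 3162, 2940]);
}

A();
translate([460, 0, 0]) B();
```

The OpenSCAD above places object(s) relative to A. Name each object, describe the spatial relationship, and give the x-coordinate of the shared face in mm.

The ladder's +x face and the house frame's −x face are both at x = 460 mm.

A is a ladder. B is a house frame. The house frame is against the ladder's +x side, with their −y faces flush. The x-coordinate of the shared face is 460 mm.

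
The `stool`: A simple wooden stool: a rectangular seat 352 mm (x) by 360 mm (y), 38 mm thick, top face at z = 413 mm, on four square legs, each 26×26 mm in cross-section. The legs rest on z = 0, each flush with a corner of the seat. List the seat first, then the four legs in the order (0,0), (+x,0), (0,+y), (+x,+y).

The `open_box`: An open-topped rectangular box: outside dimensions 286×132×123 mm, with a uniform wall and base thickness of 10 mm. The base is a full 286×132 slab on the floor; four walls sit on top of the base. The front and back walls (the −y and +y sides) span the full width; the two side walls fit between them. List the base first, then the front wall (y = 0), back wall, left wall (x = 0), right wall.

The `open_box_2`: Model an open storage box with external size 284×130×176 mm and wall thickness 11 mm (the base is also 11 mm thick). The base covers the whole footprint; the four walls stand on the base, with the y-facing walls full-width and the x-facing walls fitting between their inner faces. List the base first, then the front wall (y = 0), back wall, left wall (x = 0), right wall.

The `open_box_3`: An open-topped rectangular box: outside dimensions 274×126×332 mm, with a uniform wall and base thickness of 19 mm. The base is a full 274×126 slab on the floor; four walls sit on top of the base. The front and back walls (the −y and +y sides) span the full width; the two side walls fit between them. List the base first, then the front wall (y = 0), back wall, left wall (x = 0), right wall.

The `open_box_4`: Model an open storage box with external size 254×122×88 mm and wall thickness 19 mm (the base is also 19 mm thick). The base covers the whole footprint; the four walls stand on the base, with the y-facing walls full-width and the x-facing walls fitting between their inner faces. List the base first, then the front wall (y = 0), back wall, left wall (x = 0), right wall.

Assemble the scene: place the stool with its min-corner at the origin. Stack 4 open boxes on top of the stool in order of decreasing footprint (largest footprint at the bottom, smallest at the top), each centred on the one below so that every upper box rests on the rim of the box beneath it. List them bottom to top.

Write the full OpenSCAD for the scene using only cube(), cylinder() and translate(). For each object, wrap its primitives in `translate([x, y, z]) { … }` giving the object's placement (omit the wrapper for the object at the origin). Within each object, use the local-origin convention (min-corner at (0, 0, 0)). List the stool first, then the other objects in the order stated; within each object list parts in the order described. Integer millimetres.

translate([0, 0, 375]) cube([352, 360, 38]);
cube([26, 26, 375]);
translate([326, 0, 0]) cube([26, 26, 375]);
translate([0, 334, 0]) cube([26, 26, 375]);
translate([326, 334, 0]) cube([26, 26, 375]);
translate([33, 114, 413]) {
  cube([286, 132, 10]);
  translate([0, 0, 10]) cube([286, 10, 113]);
  translate([0, 122, 10]) cube([286, 10, 113]);
  translate([0, 10, 10]) cube([10, 112, 113]);
  translate([276, 10, 10]) cube([10, 112, 113]);
}
translate([34, 115, 536]) {
  cube([284, 130, 11]);
  translate([0, 0, 11]) cube([284, 11, 165]);
  translate([0, 119, 11]) cube([284, 11, 165]);
  translate([0, 11, 11]) cube([11, 108, 165]);
  translate([273, 11, 11]) cube([11, 108, 165]);
}
translate([39, 117, 712]) {
  cube([274, 126, 19]);
  translate([0, 0, 19]) cube([274, 19, 313]);
  translate([0, 107, 19]) cube([274, 19, 313]);
  translate([0, 19, 19]) cube([19, 88, 313]);
  translate([255, 19, 19]) cube([19, 88, 313]);
}
translate([49, 119, 1044]) {
  cube([254, 122, 19]);
  translate([0, 0, 19]) cube([254, 19, 69]);
  translate([0, 103, 19]) cube([254, 19, 69]);
  translate([0, 19, 19]) cube([19, 84, 69]);
  translate([235, 19, 19]) cube([19, 84, 69]);
}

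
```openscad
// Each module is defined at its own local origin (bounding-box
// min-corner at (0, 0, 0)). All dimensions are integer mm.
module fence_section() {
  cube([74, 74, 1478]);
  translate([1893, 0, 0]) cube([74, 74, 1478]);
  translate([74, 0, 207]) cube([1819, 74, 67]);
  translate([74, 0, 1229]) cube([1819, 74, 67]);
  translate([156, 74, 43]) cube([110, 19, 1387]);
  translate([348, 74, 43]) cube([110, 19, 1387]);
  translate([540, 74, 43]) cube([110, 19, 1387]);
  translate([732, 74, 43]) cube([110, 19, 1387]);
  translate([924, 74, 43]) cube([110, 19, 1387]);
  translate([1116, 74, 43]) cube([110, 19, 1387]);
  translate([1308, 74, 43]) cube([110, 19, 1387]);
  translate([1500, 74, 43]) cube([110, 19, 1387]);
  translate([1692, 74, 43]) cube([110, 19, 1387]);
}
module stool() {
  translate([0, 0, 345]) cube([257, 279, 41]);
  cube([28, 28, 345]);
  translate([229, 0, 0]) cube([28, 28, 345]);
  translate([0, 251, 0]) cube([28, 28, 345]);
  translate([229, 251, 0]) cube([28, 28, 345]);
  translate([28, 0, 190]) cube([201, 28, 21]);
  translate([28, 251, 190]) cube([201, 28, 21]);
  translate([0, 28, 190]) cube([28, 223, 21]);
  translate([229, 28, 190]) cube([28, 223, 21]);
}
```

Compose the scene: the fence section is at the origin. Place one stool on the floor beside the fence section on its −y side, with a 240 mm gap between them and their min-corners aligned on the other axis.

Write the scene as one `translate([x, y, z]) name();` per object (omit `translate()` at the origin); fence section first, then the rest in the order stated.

fence_section();
translate([0, -519, 0]) stool();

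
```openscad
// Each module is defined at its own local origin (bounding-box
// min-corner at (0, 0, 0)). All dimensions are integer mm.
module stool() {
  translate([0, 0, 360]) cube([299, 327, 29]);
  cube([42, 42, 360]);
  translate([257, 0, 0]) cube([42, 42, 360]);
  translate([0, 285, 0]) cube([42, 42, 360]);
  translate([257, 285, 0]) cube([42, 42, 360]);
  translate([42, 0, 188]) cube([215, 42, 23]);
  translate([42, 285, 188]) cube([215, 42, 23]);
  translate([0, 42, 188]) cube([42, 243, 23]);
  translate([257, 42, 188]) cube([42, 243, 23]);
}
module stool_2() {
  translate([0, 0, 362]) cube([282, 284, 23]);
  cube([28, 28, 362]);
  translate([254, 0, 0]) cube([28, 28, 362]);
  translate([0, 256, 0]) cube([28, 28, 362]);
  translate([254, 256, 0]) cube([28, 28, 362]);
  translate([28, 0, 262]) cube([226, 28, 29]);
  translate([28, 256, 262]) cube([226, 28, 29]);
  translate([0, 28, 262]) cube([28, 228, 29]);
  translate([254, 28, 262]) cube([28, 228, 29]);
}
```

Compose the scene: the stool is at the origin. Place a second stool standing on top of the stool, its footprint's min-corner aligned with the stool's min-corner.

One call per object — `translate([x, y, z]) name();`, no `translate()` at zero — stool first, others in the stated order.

stool();
translate([0, 0, 389]) stool_2();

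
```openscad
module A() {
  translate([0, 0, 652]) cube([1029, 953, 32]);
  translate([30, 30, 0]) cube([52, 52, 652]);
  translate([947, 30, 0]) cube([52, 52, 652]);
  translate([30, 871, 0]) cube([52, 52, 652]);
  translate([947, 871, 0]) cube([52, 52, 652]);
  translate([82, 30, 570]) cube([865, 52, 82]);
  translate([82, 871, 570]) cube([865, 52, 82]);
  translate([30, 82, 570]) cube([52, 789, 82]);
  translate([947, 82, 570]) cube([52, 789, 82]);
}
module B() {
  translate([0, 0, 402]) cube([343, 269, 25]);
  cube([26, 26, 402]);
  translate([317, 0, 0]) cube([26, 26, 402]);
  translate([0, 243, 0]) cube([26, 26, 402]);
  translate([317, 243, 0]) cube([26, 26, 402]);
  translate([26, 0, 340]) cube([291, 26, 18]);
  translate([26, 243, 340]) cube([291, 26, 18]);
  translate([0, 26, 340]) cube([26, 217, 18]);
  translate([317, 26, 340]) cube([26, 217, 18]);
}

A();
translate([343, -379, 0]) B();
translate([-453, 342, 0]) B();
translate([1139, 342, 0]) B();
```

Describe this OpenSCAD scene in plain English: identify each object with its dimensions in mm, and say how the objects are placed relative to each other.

A is a rectangular dining table. The top is 1029×953×32 mm with its upper surface at z = 684 mm. It stands on four 52×52 mm square legs, each inset 30 mm from the nearest pair of top edges, running from the floor to the underside of the top. Four apron rails, 52 mm thick and 82 mm tall, run between adjacent legs with their top edges flush with the underside of the top and their outer faces flush with the legs' outer faces.

B is a four-legged stool. The seat is a 343×269×25 mm slab whose top surface is at z = 427 mm; four square legs, each 26×26 mm in cross-section, run from the floor (z = 0) to the underside of the seat, each flush with a corner of the seat. Four stretchers, 26 mm wide and 18 mm tall, connect adjacent legs with their undersides at z = 340 mm, each running between the inner faces of the legs it joins and aligned with the legs' outer faces on the other axis.

Three stools sit around the table at the −y, −x, +x sides.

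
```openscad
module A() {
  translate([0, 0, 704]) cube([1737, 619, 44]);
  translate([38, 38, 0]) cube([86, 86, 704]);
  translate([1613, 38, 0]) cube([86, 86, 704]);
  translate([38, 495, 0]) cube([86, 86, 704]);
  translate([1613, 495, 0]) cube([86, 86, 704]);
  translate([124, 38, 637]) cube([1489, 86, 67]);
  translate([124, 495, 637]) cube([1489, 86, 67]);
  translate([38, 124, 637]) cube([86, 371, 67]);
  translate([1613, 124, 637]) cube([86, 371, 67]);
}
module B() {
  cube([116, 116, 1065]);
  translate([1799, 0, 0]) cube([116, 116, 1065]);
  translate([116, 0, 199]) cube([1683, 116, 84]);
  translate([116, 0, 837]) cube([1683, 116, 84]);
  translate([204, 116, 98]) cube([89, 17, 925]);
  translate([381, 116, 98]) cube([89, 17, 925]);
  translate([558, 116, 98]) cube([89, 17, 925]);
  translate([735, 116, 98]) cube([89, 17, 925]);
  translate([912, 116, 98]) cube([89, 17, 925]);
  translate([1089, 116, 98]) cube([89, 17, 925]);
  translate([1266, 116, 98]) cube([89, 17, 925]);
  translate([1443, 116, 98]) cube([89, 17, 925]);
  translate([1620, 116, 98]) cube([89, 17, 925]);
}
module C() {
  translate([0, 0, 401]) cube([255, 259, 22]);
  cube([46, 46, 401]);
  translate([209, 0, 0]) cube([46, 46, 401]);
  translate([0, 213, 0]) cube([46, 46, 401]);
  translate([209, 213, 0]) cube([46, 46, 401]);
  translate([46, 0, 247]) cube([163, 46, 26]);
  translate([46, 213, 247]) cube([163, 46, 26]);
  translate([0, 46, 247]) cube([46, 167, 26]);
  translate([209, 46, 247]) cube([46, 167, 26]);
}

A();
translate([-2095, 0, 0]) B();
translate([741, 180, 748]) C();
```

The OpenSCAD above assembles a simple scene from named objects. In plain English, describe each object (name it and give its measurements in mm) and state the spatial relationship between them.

A is a rectangular dining table. The top is 1737×619×44 mm with its upper surface at z = 748 mm. It stands on four 86×86 mm square legs, each inset 38 mm from the nearest pair of top edges, running from the floor to the underside of the top. Four apron rails, 86 mm thick and 67 mm tall, run between adjacent legs with their top edges flush with the underside of the top and their outer faces flush with the legs' outer faces.

B is a fence section. Two 116×116 mm posts, 1065 mm tall, stand on the floor with a clear span of 1683 mm between their inner faces. Two horizontal rails of 116×84 mm section span the gap between the posts with their undersides at z = 199 mm and z = 837 mm, flush with the posts' −y face. 9 pickets, each 89 mm wide, 17 mm thick and 925 mm tall, are fixed to the +y face of the rails with their bottoms at z = 98 mm, evenly spaced across the span with equal gaps (rounded down to the nearest mm) at the −x end and between each pair — any rounding remainder accumulates at the +x end.

C is a four-legged stool. The seat is a 255×259×22 mm slab whose top surface is at z = 423 mm; four square legs, each 46×46 mm in cross-section, run from the floor (z = 0) to the underside of the seat, each flush with a corner of the seat. Four stretchers, 46 mm wide and 26 mm tall, connect adjacent legs with their undersides at z = 247 mm, each running between the inner faces of the legs it joins and aligned with the legs' outer faces on the other axis.

The fence section is on the floor beside the table on its −x side. The stool is on top of the table, centred.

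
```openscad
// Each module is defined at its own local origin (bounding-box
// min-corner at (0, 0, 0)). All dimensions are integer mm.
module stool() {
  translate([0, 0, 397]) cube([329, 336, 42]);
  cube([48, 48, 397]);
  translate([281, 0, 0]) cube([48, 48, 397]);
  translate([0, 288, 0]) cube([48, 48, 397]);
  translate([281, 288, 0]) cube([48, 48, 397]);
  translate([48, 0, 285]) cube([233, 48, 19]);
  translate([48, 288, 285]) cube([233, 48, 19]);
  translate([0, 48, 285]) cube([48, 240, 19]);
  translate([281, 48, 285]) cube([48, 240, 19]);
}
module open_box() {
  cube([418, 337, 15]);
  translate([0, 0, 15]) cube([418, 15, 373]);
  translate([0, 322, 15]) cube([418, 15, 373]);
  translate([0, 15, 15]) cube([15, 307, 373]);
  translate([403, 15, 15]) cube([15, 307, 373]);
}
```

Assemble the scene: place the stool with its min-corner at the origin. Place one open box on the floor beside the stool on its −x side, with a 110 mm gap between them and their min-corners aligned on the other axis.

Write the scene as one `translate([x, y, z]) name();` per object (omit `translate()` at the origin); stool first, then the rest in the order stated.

stool();
translate([-528, 0, 0]) open_box();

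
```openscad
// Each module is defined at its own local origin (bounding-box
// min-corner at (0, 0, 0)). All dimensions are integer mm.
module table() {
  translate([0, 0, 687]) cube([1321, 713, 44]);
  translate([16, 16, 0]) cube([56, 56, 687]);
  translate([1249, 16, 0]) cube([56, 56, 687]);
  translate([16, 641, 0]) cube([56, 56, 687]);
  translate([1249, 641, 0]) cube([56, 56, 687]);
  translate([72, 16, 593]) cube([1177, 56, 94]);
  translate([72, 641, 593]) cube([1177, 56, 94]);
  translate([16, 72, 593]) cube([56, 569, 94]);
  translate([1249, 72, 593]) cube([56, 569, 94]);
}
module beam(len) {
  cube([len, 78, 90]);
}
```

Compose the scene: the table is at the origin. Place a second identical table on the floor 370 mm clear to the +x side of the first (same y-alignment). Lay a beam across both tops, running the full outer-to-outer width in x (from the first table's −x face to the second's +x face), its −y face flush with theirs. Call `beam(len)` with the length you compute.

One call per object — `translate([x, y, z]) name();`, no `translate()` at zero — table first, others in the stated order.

table();
translate([1691, 0, 0]) table();
translate([0, 0, 731]) beam(3012);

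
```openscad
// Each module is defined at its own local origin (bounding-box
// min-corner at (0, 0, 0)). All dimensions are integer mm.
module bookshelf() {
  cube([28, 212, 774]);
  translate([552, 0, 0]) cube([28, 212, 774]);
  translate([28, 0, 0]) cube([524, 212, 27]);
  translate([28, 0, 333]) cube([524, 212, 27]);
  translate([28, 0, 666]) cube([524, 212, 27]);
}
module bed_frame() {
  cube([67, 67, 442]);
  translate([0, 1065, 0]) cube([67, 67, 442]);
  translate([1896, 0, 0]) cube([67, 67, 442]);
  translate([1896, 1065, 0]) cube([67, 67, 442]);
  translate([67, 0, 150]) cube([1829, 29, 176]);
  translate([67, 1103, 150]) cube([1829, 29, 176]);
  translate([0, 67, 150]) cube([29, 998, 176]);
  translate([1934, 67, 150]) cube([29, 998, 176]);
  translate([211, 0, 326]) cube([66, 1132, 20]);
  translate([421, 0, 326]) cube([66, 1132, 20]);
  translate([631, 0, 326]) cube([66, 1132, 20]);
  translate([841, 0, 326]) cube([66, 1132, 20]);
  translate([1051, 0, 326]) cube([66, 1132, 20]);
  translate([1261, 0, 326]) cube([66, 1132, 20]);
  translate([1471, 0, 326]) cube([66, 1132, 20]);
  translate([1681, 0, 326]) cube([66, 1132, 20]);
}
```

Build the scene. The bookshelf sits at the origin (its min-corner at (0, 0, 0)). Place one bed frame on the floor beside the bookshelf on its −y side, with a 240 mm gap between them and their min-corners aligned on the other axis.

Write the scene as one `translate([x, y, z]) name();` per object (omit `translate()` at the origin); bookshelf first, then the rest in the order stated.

bookshelf();
translate([0, -1372, 0]) bed_frame();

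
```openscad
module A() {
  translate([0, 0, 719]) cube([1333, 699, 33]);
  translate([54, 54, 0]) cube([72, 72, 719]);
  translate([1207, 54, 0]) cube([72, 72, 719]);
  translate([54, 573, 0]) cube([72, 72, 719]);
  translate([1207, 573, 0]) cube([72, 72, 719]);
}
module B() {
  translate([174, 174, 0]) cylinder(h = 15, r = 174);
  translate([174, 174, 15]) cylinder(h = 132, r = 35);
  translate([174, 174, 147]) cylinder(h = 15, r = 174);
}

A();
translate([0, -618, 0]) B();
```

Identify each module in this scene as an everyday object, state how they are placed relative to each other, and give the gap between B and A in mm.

The spool's nearest face is 270 mm from the table's −y face.

A is a table. B is a spool. The spool is on the floor beside the table on its −y side. The gap between the spool and the table is 270 mm.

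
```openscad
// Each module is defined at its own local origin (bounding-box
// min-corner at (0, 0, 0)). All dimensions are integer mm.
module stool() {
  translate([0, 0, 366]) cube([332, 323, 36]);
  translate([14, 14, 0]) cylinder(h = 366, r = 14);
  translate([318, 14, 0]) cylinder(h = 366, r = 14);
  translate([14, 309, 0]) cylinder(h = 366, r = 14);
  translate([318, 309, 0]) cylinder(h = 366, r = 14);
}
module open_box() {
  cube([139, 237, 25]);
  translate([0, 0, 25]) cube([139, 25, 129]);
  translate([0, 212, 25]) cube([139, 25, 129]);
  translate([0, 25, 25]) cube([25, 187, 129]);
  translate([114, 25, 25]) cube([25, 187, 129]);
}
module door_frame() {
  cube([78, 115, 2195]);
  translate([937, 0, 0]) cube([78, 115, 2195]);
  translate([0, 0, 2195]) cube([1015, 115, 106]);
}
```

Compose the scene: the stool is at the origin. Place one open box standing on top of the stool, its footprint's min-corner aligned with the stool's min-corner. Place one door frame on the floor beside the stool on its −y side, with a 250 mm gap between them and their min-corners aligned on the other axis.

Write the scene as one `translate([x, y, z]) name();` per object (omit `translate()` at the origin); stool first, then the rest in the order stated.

stool();
translate([0, 0, 402]) open_box();
translate([0, -365, 0]) door_frame();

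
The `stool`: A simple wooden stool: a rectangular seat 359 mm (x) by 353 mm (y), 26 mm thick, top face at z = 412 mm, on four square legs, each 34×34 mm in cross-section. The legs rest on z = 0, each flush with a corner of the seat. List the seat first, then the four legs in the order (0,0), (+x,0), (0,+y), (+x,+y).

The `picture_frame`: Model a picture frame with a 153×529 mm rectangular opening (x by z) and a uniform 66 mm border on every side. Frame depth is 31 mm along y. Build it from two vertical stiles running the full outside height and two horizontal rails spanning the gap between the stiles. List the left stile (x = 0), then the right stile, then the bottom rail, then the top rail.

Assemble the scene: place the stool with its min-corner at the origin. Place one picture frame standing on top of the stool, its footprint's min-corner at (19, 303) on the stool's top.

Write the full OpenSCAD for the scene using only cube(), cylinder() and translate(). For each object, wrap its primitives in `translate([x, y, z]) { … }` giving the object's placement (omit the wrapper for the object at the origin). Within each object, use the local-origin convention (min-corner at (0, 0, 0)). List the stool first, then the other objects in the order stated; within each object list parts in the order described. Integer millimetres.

translate([0, 0, 386]) cube([359, 353, 26]);
cube([34, 34, 386]);
translate([325, 0, 0]) cube([34, 34, 386]);
translate([0, 319, 0]) cube([34, 34, 386]);
translate([325, 319, 0]) cube([34, 34, 386]);
translate([19, 303, 412]) {
  cube([66, 31, 661]);
  translate([219, 0, 0]) cube([66, 31, 661]);
  translate([66, 0, 0]) cube([153, 31, 66]);
  translate([66, 0, 595]) cube([153, 31, 66]);
}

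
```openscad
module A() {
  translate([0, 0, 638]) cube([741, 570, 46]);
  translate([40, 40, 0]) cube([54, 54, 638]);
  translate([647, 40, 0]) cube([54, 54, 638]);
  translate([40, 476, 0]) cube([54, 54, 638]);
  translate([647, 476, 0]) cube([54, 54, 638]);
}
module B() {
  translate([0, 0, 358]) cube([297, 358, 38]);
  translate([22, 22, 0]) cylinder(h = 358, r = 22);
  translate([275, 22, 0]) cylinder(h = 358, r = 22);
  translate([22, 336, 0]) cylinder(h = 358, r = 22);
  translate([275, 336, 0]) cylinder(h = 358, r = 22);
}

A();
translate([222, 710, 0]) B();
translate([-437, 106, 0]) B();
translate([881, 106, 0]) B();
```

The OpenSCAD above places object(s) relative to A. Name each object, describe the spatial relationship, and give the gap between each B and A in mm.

A is a table. B is a stool. Three stools sit around the table at the +y, −x, +x sides. The gap between each stool and the table is 140 mm.

Each stool's nearest face is 140 mm from the table's bounding box.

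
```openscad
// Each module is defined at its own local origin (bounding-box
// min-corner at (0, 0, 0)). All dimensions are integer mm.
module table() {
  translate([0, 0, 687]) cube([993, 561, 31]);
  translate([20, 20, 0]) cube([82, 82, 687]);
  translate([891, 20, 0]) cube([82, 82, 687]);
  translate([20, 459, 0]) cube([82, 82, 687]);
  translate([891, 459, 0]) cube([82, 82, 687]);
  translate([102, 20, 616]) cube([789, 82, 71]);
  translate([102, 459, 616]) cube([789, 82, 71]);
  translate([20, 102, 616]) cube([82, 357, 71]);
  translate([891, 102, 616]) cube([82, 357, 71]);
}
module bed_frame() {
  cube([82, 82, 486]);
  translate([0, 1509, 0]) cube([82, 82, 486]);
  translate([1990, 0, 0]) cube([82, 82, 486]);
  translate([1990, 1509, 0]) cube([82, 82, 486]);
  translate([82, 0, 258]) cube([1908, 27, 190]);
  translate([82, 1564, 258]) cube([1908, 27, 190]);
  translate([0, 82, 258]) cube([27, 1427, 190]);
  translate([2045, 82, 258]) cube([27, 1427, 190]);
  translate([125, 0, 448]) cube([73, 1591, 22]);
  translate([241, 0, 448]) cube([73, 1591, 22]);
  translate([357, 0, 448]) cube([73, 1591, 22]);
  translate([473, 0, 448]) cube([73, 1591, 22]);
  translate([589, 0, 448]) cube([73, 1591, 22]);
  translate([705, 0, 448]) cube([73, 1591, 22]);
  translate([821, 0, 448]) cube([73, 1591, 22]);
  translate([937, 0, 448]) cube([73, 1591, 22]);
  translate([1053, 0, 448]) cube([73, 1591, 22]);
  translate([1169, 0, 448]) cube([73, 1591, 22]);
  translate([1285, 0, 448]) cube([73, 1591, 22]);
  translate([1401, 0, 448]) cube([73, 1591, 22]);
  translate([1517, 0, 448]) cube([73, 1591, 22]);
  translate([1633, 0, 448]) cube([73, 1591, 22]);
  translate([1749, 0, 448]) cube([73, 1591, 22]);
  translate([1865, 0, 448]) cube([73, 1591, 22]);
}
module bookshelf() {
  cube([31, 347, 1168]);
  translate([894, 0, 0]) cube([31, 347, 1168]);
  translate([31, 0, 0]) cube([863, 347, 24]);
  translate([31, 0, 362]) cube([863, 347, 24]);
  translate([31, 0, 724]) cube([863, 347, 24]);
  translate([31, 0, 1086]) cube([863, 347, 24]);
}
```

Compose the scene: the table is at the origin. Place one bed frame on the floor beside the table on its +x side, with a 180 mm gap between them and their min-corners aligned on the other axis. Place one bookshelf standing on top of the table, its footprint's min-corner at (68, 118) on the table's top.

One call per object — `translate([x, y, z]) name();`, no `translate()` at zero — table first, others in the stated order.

table();
translate([1173, 0, 0]) bed_frame();
translate([68, 118, 718]) bookshelf();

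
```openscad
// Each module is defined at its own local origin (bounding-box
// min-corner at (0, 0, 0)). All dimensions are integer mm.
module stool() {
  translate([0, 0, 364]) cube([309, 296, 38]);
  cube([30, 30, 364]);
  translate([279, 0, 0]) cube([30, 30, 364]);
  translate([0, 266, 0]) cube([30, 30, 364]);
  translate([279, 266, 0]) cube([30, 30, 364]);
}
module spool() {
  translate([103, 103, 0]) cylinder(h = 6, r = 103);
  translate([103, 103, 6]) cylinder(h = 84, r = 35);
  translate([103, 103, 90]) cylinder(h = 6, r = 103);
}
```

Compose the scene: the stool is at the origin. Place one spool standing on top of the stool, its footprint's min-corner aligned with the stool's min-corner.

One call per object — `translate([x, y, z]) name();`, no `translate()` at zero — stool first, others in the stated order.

stool();
translate([0, 0, 402]) spool();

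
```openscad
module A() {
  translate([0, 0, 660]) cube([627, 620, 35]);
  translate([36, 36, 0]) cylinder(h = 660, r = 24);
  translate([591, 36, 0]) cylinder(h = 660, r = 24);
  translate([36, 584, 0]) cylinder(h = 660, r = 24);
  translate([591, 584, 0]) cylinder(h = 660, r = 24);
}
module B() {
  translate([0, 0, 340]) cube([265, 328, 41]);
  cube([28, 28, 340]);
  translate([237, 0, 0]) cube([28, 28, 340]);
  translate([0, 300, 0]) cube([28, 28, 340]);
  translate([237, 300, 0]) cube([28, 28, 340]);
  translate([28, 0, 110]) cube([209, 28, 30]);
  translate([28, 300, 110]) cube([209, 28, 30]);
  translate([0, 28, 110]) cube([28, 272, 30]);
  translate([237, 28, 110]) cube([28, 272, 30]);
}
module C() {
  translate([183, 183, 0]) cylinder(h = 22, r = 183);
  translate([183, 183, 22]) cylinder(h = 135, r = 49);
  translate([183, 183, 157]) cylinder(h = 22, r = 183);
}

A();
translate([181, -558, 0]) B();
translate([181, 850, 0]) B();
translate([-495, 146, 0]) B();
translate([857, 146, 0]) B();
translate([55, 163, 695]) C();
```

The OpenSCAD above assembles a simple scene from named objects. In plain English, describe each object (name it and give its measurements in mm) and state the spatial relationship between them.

A is a table with a 627×620 mm rectangular top, 35 mm thick, top surface at z = 695 mm, supported by four round legs of 48 mm diameter, each leg's bounding box inset 12 mm from the nearest pair of top edges, running from the floor.

B is a four-legged stool. The seat is a 265×328×41 mm slab whose top surface is at z = 381 mm; four square legs, each 28×28 mm in cross-section, run from the floor (z = 0) to the underside of the seat, each flush with a corner of the seat. Four stretchers, 28 mm wide and 30 mm tall, connect adjacent legs with their undersides at z = 110 mm, each running between the inner faces of the legs it joins and aligned with the legs' outer faces on the other axis.

C is a spool: two coaxial disc flanges of radius 183 mm and thickness 22 mm, joined by a core cylinder of radius 49 mm and height 135 mm. The lower flange rests on z = 0 and the three cylinders share a vertical axis.

Four stools sit around the table at the −y, +y, −x, +x sides. The spool is on top of the table.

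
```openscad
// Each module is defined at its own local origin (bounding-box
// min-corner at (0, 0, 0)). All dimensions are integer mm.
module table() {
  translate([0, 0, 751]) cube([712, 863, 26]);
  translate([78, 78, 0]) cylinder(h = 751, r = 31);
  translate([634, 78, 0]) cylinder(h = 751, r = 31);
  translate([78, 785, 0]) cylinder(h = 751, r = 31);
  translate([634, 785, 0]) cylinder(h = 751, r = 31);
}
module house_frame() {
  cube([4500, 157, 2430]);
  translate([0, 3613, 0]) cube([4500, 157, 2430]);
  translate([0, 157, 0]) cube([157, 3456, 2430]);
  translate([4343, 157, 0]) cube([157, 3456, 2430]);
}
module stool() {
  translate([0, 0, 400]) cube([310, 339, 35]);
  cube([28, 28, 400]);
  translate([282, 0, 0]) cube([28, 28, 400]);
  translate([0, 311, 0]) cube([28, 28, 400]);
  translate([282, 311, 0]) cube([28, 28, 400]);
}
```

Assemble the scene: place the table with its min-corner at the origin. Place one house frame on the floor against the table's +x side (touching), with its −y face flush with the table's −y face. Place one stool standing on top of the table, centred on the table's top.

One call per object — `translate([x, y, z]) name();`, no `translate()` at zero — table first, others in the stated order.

table();
translate([712, 0, 0]) house_frame();
translate([201, 262, 777]) stool();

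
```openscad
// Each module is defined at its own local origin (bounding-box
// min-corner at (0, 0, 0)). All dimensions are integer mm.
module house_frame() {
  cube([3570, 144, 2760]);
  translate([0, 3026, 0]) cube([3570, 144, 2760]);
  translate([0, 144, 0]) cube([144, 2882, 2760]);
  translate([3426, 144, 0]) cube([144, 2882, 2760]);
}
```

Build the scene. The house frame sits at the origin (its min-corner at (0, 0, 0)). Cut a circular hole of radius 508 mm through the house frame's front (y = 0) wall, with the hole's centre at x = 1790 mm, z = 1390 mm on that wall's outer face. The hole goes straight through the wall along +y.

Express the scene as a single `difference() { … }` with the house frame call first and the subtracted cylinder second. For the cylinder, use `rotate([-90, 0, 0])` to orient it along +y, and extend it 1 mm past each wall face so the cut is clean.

difference() {
  house_frame();
  translate([1790, -1, 1390]) rotate([-90, 0, 0]) cylinder(h = 146, r = 508);
}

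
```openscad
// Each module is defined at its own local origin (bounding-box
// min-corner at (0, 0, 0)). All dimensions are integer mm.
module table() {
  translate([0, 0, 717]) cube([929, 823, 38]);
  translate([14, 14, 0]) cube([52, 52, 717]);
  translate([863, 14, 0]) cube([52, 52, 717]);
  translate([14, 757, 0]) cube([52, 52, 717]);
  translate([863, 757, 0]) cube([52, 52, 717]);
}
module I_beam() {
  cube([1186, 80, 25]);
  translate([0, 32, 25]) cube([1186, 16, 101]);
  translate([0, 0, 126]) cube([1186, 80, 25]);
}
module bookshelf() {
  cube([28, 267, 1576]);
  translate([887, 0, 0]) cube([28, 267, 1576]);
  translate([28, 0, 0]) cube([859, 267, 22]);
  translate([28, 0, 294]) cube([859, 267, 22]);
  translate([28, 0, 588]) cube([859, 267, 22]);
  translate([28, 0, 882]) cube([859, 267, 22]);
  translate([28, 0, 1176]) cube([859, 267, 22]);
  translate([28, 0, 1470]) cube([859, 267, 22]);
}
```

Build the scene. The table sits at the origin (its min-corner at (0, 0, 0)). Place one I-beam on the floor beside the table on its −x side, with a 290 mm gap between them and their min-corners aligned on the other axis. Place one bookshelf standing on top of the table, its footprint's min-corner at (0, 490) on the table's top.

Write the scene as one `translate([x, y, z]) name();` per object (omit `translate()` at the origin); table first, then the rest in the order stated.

table();
translate([-1476, 0, 0]) I_beam();
translate([0, 490, 755]) bookshelf();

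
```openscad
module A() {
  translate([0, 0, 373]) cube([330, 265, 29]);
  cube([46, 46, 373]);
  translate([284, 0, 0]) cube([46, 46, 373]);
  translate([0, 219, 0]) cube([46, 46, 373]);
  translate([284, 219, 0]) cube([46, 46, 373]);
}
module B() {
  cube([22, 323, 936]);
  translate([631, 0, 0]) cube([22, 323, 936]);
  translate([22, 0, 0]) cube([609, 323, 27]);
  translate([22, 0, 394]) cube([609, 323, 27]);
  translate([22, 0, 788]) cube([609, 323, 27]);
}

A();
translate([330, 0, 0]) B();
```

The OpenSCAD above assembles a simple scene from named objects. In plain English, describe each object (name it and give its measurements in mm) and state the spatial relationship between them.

A is a four-legged stool. The seat is 330×265 mm, 29 mm thick, top at z = 402 mm. It stands on four square legs, each 46×46 mm in cross-section, from z = 0 to the seat underside, each flush with a corner of the seat.

B is a bookshelf 653 mm wide overall, 323 mm deep and 936 mm tall. The two sides are 22 mm thick vertical panels. 3 horizontal shelves of 27 mm thickness span between the inner faces of the sides; the lowest shelf sits on the floor and shelves are stacked with a clear vertical gap of 367 mm between each pair.

The bookshelf is against the stool's +x side, with their −y faces flush.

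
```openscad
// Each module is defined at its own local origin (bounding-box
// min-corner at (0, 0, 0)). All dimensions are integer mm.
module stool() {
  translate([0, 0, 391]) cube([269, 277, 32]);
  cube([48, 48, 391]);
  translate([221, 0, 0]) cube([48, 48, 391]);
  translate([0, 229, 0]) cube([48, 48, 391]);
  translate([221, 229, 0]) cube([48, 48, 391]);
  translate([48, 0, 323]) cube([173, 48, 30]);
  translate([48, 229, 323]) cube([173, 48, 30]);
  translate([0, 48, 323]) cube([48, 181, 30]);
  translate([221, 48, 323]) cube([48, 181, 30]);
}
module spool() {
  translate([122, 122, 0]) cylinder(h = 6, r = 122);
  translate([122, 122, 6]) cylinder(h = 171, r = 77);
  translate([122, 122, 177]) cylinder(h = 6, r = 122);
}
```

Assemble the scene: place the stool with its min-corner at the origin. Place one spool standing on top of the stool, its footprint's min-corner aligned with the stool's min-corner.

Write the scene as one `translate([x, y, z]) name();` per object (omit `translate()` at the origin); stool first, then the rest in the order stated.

stool();
translate([0, 0, 423]) spool();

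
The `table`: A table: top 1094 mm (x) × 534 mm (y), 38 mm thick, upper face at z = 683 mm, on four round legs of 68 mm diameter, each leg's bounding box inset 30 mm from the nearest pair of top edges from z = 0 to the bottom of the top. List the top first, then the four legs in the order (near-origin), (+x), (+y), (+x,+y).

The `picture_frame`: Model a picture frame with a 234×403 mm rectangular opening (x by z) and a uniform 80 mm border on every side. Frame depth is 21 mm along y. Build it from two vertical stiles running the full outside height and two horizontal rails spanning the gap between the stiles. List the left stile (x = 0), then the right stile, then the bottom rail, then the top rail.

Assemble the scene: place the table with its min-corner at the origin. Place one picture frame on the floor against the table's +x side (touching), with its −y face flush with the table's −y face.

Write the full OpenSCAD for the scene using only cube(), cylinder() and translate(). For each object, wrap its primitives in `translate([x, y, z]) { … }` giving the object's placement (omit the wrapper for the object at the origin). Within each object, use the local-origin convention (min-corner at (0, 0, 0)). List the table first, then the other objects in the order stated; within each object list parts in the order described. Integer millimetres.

translate([0, 0, 645]) cube([1094, 534, 38]);
translate([64, 64, 0]) cylinder(h = 645, r = 34);
translate([1030, 64, 0]) cylinder(h = 645, r = 34);
translate([64, 470, 0]) cylinder(h = 645, r = 34);
translate([1030, 470, 0]) cylinder(h = 645, r = 34);
translate([1094, 0, 0]) {
  cube([80, 21, 563]);
  translate([314, 0, 0]) cube([80, 21, 563]);
  translate([80, 0, 0]) cube([234, 21, 80]);
  translate([80, 0, 483]) cube([234, 21, 80]);
}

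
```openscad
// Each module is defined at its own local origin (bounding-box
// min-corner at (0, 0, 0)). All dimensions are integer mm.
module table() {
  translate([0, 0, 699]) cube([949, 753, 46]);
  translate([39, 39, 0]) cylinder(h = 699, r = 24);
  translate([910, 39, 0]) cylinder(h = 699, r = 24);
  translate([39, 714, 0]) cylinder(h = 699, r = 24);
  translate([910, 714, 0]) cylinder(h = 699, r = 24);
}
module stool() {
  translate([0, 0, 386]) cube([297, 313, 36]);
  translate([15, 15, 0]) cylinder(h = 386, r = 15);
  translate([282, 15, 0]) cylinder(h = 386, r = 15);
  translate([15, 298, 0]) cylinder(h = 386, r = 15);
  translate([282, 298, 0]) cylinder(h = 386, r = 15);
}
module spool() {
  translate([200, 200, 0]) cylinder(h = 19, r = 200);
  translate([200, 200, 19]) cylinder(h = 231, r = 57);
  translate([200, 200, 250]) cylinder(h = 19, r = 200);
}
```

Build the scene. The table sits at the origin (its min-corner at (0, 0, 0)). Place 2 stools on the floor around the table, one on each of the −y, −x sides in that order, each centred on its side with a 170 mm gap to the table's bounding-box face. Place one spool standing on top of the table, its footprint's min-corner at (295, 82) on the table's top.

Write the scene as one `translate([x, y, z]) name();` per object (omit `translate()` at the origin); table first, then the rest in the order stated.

table();
translate([326, -483, 0]) stool();
translate([-467, 220, 0]) stool();
translate([295, 82, 745]) spool();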